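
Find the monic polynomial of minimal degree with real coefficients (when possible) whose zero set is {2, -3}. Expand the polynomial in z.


The polynomial is p(z) = ∏_{α ∈ S} (z − α), where S = {2, -3}.
Expanding the product yields: p(z) = z^2 + z -6.
The resulting polynomial has degree 2 and real coefficients as required.

p(z) = z^2 + z -6.


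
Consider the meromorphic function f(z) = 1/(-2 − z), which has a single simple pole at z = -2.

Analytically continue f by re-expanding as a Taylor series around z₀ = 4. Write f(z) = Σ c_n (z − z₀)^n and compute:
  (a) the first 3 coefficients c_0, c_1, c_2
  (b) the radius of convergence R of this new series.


Let w = z − z₀, so z = z₀ + w.
Then -2 − z = -2 − (z₀ + w) = (-2 − z₀) − w = -6 − w.
f(z) = 1/(-6 − w) = (1/(-6)) · 1/(1 − w/(-6)) = Σ_{n≥0} w^n / (-6)^(n+1).
So c_n = 1/(-6)^(n+1):
  c_0 = 1/(-6)^1 = -1/6.
  c_1 = 1/(-6)^2 = 1/36.
  c_2 = 1/(-6)^3 = -1/216.
The series is valid for |w/d| < 1, i.e. |z − z₀| < |d|.
Radius of convergence: R = |-2 − z₀| = |-6| = 6 (distance from z₀ to the singularity z = -2).

c_0 = -1/6, c_1 = 1/36, c_2 = -1/216; R = 6.


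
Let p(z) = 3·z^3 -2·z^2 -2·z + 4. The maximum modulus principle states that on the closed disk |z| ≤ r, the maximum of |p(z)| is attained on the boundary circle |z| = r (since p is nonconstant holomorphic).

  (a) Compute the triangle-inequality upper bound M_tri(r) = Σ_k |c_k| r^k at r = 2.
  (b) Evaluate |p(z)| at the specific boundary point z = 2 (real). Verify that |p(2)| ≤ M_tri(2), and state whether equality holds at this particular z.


Coefficients: c_0 = 4, c_1 = -2, c_2 = -2, c_3 = 3. Radius r = 2.
Part (a). Triangle bound: M_tri(r) = Σ_k |c_k| r^k
  = |4|·2^0 + |-2|·2^1 + |-2|·2^2 + |3|·2^3
  = 4 + 4 + 8 + 24 = 40.
This bounds M(r) := max_{|z|=r} |p(z)| from above; equality holds iff all terms c_k z^k can be made to align in phase at a single z on |z|=r.
Part (b). At z = 2 (real, on the circle |z| = r):
  p(2) = (4)·2^0 + (-2)·2^1 + (-2)·2^2 + (3)·2^3 = 16.
  |p(2)| = 16.
Check: |p(2)| = 16 ≤ 40 = M_tri(2). ✓ Equality does not hold at z = 2 (the coefficients have mixed signs, so the terms do not all align in phase there).

M_tri(2) = 40; |p(2)| = 16; equality at z=2: no.


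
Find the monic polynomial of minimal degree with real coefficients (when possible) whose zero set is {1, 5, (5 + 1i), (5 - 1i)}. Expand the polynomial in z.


The polynomial is p(z) = ∏_{α ∈ S} (z − α), where S = {1, 5, (5 + 1i), (5 - 1i)}.
Expanding the product yields: p(z) = z^4 -16·z^3 + 91·z^2 -206·z + 130.
Note conjugate pairs combine to real quadratics: (z − (5+1i))(z − (5−1i)) = z² − 10z + 26.
The resulting polynomial has degree 4 and real coefficients as required.

p(z) = z^4 -16·z^3 + 91·z^2 -206·z + 130.


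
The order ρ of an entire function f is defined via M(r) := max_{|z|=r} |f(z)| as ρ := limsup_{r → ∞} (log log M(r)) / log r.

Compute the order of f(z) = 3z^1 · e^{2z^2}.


M(r) = max_{|z|=r} |3|·|z|^1·|e^{2z^2}| = 3·r^1 · e^{2r^2} (the factors attain their maxima compatibly on |z|=r). Then log M(r) = log 3 + 1·log r + 2r^2, dominated by the last term, so log log M(r) ~ 2·log r. The polynomial factor 3z^1 contributes only a log r term and does not affect the order. ρ = 2.
Therefore ρ = 2.

Order ρ = 2.


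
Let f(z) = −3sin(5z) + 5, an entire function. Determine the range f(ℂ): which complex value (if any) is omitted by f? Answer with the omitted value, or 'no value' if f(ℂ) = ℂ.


Little Picard bounds the complement of f(ℂ) to at most one point.
sin is entire and surjective onto ℂ: for every w ∈ ℂ, sin(ζ) = w has a solution ζ ∈ ℂ (e.g., via the complex inverse arcsin). With ζ = 5z this gives z = ζ/(5). Then -3·sin(5z) takes every value in -3·ℂ = ℂ, and adding 5 is a bijection of ℂ. So f is surjective and omits no value. (Note: only on the real line is sin bounded by [−1, 1].)

Omitted value: no value.


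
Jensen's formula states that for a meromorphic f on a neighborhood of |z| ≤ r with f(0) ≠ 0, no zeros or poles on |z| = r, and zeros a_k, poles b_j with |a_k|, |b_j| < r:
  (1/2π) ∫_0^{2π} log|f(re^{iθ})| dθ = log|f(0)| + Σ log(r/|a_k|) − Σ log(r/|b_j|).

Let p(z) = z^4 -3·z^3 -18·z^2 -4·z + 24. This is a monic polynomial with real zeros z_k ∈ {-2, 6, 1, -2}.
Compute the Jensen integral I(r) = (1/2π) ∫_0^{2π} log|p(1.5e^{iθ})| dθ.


Zeros: -2, -2, 1, 6; r = 1.5.
Inside |z| < r: 1. Outside (|z| ≥ r): -2, -2, 6.
p(0) = 24, so log|p(0)| = log(24) = 3.1781.
Apply Jensen: I(r) = log|p(0)| + Σ_k log(r/|z_k|), summed over zeros inside |z| < r.
  log(r/|z_k|) for z_k = 1: log(1.5/1) = 0.4055
  Outside zeros (-2, -2, 6) contribute nothing to the Jensen sum.
Sum over inside zeros: 0.4055.
I(r) = log|p(0)| + (inside sum) = 3.1781 + 0.4055 = 3.5835.
Note: since some zeros are outside |z| ≤ r, the simplified n·log(r) form does NOT apply — only the inside zeros contribute.

I(r) ≈ 3.5835.


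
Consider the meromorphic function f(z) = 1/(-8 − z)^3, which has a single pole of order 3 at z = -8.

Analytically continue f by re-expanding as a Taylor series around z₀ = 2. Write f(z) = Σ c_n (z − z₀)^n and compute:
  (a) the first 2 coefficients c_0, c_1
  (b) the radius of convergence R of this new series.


Let w = z − z₀, so z = z₀ + w.
Then -8 − z = -8 − (z₀ + w) = (-8 − z₀) − w = -10 − w.
f(z) = 1/(-10 − w)^3 = (1/(-10)^3) · (1 − w/(-10))^{−3}.
By the binomial series (1−u)^{−3} = Σ_{n≥0} C(n+2, 2) u^n for |u|<1, with u = w/(-10):
  c_n = C(n+2, 2) / (-10)^(n+3).
  c_0 = 1/(-10)^3 = -1/1000.
  c_1 = 3/(-10)^4 = 3/10000.
The series is valid for |w/d| < 1, i.e. |z − z₀| < |d|.
Radius of convergence: R = |-8 − z₀| = |-10| = 10 (distance from z₀ to the singularity z = -8).

c_0 = -1/1000, c_1 = 3/10000; R = 10.


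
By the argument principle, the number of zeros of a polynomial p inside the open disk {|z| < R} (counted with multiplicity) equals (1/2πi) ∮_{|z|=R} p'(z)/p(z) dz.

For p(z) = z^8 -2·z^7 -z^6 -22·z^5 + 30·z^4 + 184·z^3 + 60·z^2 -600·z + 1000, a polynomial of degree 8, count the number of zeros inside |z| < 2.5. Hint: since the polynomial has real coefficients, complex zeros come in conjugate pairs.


The zeros of p are: (-1 + 3i), (-1 - 3i), (3 + 1i), (3 - 1i), (1 + 1i), (1 - 1i), (-2 + 1i), (-2 - 1i).
Their magnitudes are: 3.162, 3.162, 3.162, 3.162, 1.414, 1.414, 2.236, 2.236.
Zeros with |z| < R = 2.5: (1 + 1i), (1 - 1i), (-2 + 1i), (-2 - 1i).
Count = 4.
By the argument principle, (1/2πi) ∮_{|z|=R} p'(z)/p(z) dz equals exactly this count.

Number of zeros inside |z| < 2.5: 4.


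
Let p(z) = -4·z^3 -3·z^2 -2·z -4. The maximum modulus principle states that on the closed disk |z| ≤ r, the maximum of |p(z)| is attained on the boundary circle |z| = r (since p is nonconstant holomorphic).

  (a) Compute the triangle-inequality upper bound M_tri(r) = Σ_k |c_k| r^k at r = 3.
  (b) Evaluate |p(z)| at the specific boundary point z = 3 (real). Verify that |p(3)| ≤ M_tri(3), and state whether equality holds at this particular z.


Coefficients: c_0 = -4, c_1 = -2, c_2 = -3, c_3 = -4. Radius r = 3.
Part (a). Triangle bound: M_tri(r) = Σ_k |c_k| r^k
  = |-4|·3^0 + |-2|·3^1 + |-3|·3^2 + |-4|·3^3
  = 4 + 6 + 27 + 108 = 145.
This bounds M(r) := max_{|z|=r} |p(z)| from above; equality holds iff all terms c_k z^k can be made to align in phase at a single z on |z|=r.
Part (b). At z = 3 (real, on the circle |z| = r):
  p(3) = (-4)·3^0 + (-2)·3^1 + (-3)·3^2 + (-4)·3^3 = -145.
  |p(3)| = 145.
Since all nonzero coefficients share the same sign, |p(3)| = 145 = M_tri(3); the triangle bound is attained at z = 3, so in fact M(r) = 145.

M_tri(3) = 145; |p(3)| = 145; equality at z=3: yes.


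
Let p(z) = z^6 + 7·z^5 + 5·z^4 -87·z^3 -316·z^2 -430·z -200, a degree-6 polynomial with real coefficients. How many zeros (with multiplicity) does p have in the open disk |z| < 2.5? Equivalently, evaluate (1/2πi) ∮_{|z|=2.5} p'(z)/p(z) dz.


The zeros of p are: -1, 4, (-3 + 1i), (-3 - 1i), (-2 + 1i), (-2 - 1i).
Their magnitudes are: 1, 4, 3.162, 3.162, 2.236, 2.236.
Zeros with |z| < R = 2.5: -1, (-2 + 1i), (-2 - 1i).
Count = 3.
By the argument principle, (1/2πi) ∮_{|z|=R} p'(z)/p(z) dz equals exactly this count.

Number of zeros inside |z| < 2.5: 3.


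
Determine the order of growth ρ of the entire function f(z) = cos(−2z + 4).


cos(w) is a linear combination of e^{iw} and e^{−iw} (or e^w, e^{−w} in the hyperbolic case), so |cos(w)| ≤ e^{|w|}. With w = −2z + 4, |w| ≤ 2|z| + 4 = 2r + 4 on |z| = r, giving M(r) ≤ e^{2r + 4}, so ρ ≤ 1. On a suitable ray (z = it for sin/cos; z = t for sinh/cosh, t real → ∞), |cos(−2z + 4)| grows like e^{2|t|}/2, so ρ ≥ 1. Hence ρ = 1.
Therefore ρ = 1.

Order ρ = 1.


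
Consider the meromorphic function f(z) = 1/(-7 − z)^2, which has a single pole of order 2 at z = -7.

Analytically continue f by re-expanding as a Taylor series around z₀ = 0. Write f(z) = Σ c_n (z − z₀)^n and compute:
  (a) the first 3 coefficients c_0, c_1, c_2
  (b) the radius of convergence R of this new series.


Let w = z − z₀, so z = z₀ + w.
Then -7 − z = -7 − (z₀ + w) = (-7 − z₀) − w = -7 − w.
f(z) = 1/(-7 − w)^2 = (1/(-7)^2) · (1 − w/(-7))^{−2}.
By the binomial series (1−u)^{−2} = Σ_{n≥0} C(n+1, 1) u^n for |u|<1, with u = w/(-7):
  c_n = C(n+1, 1) / (-7)^(n+2).
  c_0 = 1/(-7)^2 = 1/49.
  c_1 = 2/(-7)^3 = -2/343.
  c_2 = 3/(-7)^4 = 3/2401.
The series is valid for |w/d| < 1, i.e. |z − z₀| < |d|.
Radius of convergence: R = |-7 − z₀| = |-7| = 7 (distance from z₀ to the singularity z = -7).

c_0 = 1/49, c_1 = -2/343, c_2 = 3/2401; R = 7.


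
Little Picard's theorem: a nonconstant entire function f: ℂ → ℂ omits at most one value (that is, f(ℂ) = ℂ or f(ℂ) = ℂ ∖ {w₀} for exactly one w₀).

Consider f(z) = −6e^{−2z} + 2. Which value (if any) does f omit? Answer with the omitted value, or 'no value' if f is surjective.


Little Picard bounds the complement of f(ℂ) to at most one point.
e^{−2z} is never zero on ℂ, so -6·e^{−2z} takes every value in ℂ ∖ {0}. Adding 2 shifts the range to ℂ ∖ {2}. Thus f omits exactly the value 2.

Omitted value: 2.


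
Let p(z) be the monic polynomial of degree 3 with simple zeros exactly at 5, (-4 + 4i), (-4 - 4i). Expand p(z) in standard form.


The polynomial is p(z) = ∏_{α ∈ S} (z − α), where S = {5, (-4 + 4i), (-4 - 4i)}.
Expanding the product yields: p(z) = z^3 + 3·z^2 -8·z -160.
Note conjugate pairs combine to real quadratics: (z − (-4+4i))(z − (-4−4i)) = z² + 8z + 32.
The resulting polynomial has degree 3 and real coefficients as required.

p(z) = z^3 + 3·z^2 -8·z -160.


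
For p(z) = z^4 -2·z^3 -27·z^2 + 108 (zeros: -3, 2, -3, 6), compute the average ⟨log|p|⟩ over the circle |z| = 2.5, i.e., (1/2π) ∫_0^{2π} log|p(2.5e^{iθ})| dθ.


Zeros: -3, -3, 2, 6; r = 2.5.
Inside |z| < r: 2. Outside (|z| ≥ r): -3, -3, 6.
p(0) = 108, so log|p(0)| = log(108) = 4.6821.
Apply Jensen: I(r) = log|p(0)| + Σ_k log(r/|z_k|), summed over zeros inside |z| < r.
  log(r/|z_k|) for z_k = 2: log(2.5/2) = 0.2231
  Outside zeros (-3, -3, 6) contribute nothing to the Jensen sum.
Sum over inside zeros: 0.2231.
I(r) = log|p(0)| + (inside sum) = 4.6821 + 0.2231 = 4.9053.
Note: since some zeros are outside |z| ≤ r, the simplified n·log(r) form does NOT apply — only the inside zeros contribute.

I(r) ≈ 4.9053.


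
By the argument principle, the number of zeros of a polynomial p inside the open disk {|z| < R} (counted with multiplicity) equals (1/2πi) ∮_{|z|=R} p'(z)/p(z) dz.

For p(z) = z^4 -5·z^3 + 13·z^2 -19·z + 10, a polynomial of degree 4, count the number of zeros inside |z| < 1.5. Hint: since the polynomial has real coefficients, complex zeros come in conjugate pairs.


The zeros of p are: (1 + 2i), (1 - 2i), 2, 1.
Their magnitudes are: 2.236, 2.236, 2, 1.
Zeros with |z| < R = 1.5: 1.
Count = 1.
By the argument principle, (1/2πi) ∮_{|z|=R} p'(z)/p(z) dz equals exactly this count.

Number of zeros inside |z| < 1.5: 1.


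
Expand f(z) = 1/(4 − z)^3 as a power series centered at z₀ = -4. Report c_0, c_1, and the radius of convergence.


Let w = z − z₀, so z = z₀ + w.
Then 4 − z = 4 − (z₀ + w) = (4 − z₀) − w = 8 − w.
f(z) = 1/(8 − w)^3 = (1/(8)^3) · (1 − w/(8))^{−3}.
By the binomial series (1−u)^{−3} = Σ_{n≥0} C(n+2, 2) u^n for |u|<1, with u = w/(8):
  c_n = C(n+2, 2) / (8)^(n+3).
  c_0 = 1/(8)^3 = 1/512.
  c_1 = 3/(8)^4 = 3/4096.
The series is valid for |w/d| < 1, i.e. |z − z₀| < |d|.
Radius of convergence: R = |4 − z₀| = |8| = 8 (distance from z₀ to the singularity z = 4).

c_0 = 1/512, c_1 = 3/4096; R = 8.


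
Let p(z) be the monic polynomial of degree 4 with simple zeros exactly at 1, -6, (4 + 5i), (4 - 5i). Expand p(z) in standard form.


The polynomial is p(z) = ∏_{α ∈ S} (z − α), where S = {1, -6, (4 + 5i), (4 - 5i)}.
Expanding the product yields: p(z) = z^4 -3·z^3 -5·z^2 + 253·z -246.
Note conjugate pairs combine to real quadratics: (z − (4+5i))(z − (4−5i)) = z² − 8z + 41.
The resulting polynomial has degree 4 and real coefficients as required.

p(z) = z^4 -3·z^3 -5·z^2 + 253·z -246.


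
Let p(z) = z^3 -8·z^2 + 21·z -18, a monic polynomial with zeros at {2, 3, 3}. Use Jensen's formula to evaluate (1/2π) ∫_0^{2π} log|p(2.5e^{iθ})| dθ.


Zeros: 2, 3, 3; r = 2.5.
Inside |z| < r: 2. Outside (|z| ≥ r): 3, 3.
p(0) = -18, so log|p(0)| = log(18) = 2.8904.
Apply Jensen: I(r) = log|p(0)| + Σ_k log(r/|z_k|), summed over zeros inside |z| < r.
  log(r/|z_k|) for z_k = 2: log(2.5/2) = 0.2231
  Outside zeros (3, 3) contribute nothing to the Jensen sum.
Sum over inside zeros: 0.2231.
I(r) = log|p(0)| + (inside sum) = 2.8904 + 0.2231 = 3.1135.
Note: since some zeros are outside |z| ≤ r, the simplified n·log(r) form does NOT apply — only the inside zeros contribute.

I(r) ≈ 3.1135.


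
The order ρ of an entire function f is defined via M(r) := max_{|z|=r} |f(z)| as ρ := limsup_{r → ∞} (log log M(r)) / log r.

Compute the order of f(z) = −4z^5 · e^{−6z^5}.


M(r) = max_{|z|=r} |-4|·|z|^5·|e^{−6z^5}| = 4·r^5 · e^{6r^5} (the factors attain their maxima compatibly on |z|=r). Then log M(r) = log 4 + 5·log r + 6r^5, dominated by the last term, so log log M(r) ~ 5·log r. The polynomial factor -4z^5 contributes only a log r term and does not affect the order. ρ = 5.
Therefore ρ = 5.

Order ρ = 5.


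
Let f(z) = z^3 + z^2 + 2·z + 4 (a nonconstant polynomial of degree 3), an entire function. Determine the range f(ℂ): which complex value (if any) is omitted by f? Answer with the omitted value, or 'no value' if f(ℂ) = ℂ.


Little Picard bounds the complement of f(ℂ) to at most one point.
For every w ∈ ℂ, the equation p(z) − w = 0 is a nonconstant polynomial in z and hence has at least one root by the fundamental theorem of algebra. So p is surjective onto ℂ, omitting no value.

Omitted value: no value.


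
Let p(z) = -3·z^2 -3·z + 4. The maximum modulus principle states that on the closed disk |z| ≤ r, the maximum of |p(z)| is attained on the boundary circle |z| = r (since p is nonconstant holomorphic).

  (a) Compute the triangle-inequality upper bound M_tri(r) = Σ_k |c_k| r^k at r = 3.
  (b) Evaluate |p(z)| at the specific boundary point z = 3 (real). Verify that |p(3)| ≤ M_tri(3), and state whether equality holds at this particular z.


Coefficients: c_0 = 4, c_1 = -3, c_2 = -3. Radius r = 3.
Part (a). Triangle bound: M_tri(r) = Σ_k |c_k| r^k
  = |4|·3^0 + |-3|·3^1 + |-3|·3^2
  = 4 + 9 + 27 = 40.
This bounds M(r) := max_{|z|=r} |p(z)| from above; equality holds iff all terms c_k z^k can be made to align in phase at a single z on |z|=r.
Part (b). At z = 3 (real, on the circle |z| = r):
  p(3) = (4)·3^0 + (-3)·3^1 + (-3)·3^2 = -32.
  |p(3)| = 32.
Check: |p(3)| = 32 ≤ 40 = M_tri(3). ✓ Equality does not hold at z = 3 (the coefficients have mixed signs, so the terms do not all align in phase there).

M_tri(3) = 40; |p(3)| = 32; equality at z=3: no.


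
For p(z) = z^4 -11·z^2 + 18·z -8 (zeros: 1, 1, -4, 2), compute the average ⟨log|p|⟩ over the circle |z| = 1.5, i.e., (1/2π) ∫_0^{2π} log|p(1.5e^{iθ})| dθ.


Zeros: -4, 1, 1, 2; r = 1.5.
Inside |z| < r: 1, 1. Outside (|z| ≥ r): -4, 2.
p(0) = -8, so log|p(0)| = log(8) = 2.0794.
Apply Jensen: I(r) = log|p(0)| + Σ_k log(r/|z_k|), summed over zeros inside |z| < r.
  log(r/|z_k|) for z_k = 1: log(1.5/1) = 0.4055
  log(r/|z_k|) for z_k = 1: log(1.5/1) = 0.4055
  Outside zeros (-4, 2) contribute nothing to the Jensen sum.
Sum over inside zeros: 0.8109.
I(r) = log|p(0)| + (inside sum) = 2.0794 + 0.8109 = 2.8904.
Note: since some zeros are outside |z| ≤ r, the simplified n·log(r) form does NOT apply — only the inside zeros contribute.

I(r) ≈ 2.8904.


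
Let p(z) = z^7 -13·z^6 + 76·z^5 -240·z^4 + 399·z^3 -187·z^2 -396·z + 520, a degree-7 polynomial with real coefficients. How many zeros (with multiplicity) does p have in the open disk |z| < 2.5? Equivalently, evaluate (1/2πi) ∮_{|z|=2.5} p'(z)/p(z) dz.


The zeros of p are: (2 + 1i), (2 - 1i), (3 + 2i), (3 - 2i), -1, (2 + 2i), (2 - 2i).
Their magnitudes are: 2.236, 2.236, 3.606, 3.606, 1, 2.828, 2.828.
Zeros with |z| < R = 2.5: (2 + 1i), (2 - 1i), -1.
Count = 3.
By the argument principle, (1/2πi) ∮_{|z|=R} p'(z)/p(z) dz equals exactly this count.

Number of zeros inside |z| < 2.5: 3.


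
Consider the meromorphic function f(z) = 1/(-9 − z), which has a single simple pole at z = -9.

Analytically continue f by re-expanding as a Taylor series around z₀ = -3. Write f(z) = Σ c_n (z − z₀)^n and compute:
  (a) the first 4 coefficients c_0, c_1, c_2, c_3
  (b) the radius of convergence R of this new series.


Let w = z − z₀, so z = z₀ + w.
Then -9 − z = -9 − (z₀ + w) = (-9 − z₀) − w = -6 − w.
f(z) = 1/(-6 − w) = (1/(-6)) · 1/(1 − w/(-6)) = Σ_{n≥0} w^n / (-6)^(n+1).
So c_n = 1/(-6)^(n+1):
  c_0 = 1/(-6)^1 = -1/6.
  c_1 = 1/(-6)^2 = 1/36.
  c_2 = 1/(-6)^3 = -1/216.
  c_3 = 1/(-6)^4 = 1/1296.
The series is valid for |w/d| < 1, i.e. |z − z₀| < |d|.
Radius of convergence: R = |-9 − z₀| = |-6| = 6 (distance from z₀ to the singularity z = -9).

c_0 = -1/6, c_1 = 1/36, c_2 = -1/216, c_3 = 1/1296; R = 6.


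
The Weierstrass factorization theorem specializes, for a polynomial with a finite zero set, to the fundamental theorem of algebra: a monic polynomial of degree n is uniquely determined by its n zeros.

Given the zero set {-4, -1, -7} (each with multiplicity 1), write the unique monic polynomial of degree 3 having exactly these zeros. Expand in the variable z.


The polynomial is p(z) = ∏_{α ∈ S} (z − α), where S = {-4, -1, -7}.
Expanding the product yields: p(z) = z^3 + 12·z^2 + 39·z + 28.
The resulting polynomial has degree 3 and real coefficients as required.

p(z) = z^3 + 12·z^2 + 39·z + 28.


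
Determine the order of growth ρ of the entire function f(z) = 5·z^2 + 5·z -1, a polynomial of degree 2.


|f(z)| ≤ Σ|c_k|·r^k = O(r^2) as r → ∞. Polynomial growth is O(e^{r^ε}) for every ε > 0 (since r^2/e^{r^ε} → 0), so ρ ≤ ε for all ε > 0, i.e. ρ = 0. Every nonconstant polynomial has order 0.
Therefore ρ = 0.

Order ρ = 0.


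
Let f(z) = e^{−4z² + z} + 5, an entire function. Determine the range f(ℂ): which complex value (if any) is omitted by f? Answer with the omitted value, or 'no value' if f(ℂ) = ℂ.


Little Picard bounds the complement of f(ℂ) to at most one point.
The exponent g(z) = −4z² + z is a nonconstant polynomial, hence surjective onto ℂ. So e^{g(z)} takes every value in {e^w : w ∈ ℂ} = ℂ ∖ {0}. Adding 5 shifts the range to ℂ ∖ {5}. f omits exactly 5.

Omitted value: 5.


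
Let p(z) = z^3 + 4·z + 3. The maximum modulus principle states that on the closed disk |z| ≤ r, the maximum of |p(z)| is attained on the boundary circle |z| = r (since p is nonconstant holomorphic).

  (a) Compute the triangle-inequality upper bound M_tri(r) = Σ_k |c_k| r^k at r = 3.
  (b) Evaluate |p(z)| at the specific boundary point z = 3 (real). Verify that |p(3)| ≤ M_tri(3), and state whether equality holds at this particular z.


Coefficients: c_0 = 3, c_1 = 4, c_2 = 0, c_3 = 1. Radius r = 3.
Part (a). Triangle bound: M_tri(r) = Σ_k |c_k| r^k
  = |3|·3^0 + |4|·3^1 + |0|·3^2 + |1|·3^3
  = 3 + 12 + 0 + 27 = 42.
This bounds M(r) := max_{|z|=r} |p(z)| from above; equality holds iff all terms c_k z^k can be made to align in phase at a single z on |z|=r.
Part (b). At z = 3 (real, on the circle |z| = r):
  p(3) = (3)·3^0 + (4)·3^1 + (0)·3^2 + (1)·3^3 = 42.
  |p(3)| = 42.
Since all nonzero coefficients share the same sign, |p(3)| = 42 = M_tri(3); the triangle bound is attained at z = 3, so in fact M(r) = 42.

M_tri(3) = 42; |p(3)| = 42; equality at z=3: yes.


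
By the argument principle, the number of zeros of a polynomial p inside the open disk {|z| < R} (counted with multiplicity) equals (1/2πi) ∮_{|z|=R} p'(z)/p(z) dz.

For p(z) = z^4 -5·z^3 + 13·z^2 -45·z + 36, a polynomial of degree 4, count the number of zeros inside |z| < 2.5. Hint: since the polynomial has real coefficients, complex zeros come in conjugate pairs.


The zeros of p are: 4, 1, (0 + 3i), (0 - 3i).
Their magnitudes are: 4, 1, 3, 3.
Zeros with |z| < R = 2.5: 1.
Count = 1.
By the argument principle, (1/2πi) ∮_{|z|=R} p'(z)/p(z) dz equals exactly this count.

Number of zeros inside |z| < 2.5: 1.


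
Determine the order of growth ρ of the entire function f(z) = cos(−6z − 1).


cos(w) is a linear combination of e^{iw} and e^{−iw} (or e^w, e^{−w} in the hyperbolic case), so |cos(w)| ≤ e^{|w|}. With w = −6z − 1, |w| ≤ 6|z| + 1 = 6r + 1 on |z| = r, giving M(r) ≤ e^{6r + 1}, so ρ ≤ 1. On a suitable ray (z = it for sin/cos; z = t for sinh/cosh, t real → ∞), |cos(−6z − 1)| grows like e^{6|t|}/2, so ρ ≥ 1. Hence ρ = 1.
Therefore ρ = 1.

Order ρ = 1.


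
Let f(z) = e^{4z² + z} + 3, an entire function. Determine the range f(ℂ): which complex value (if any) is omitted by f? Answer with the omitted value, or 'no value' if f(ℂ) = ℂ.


Little Picard bounds the complement of f(ℂ) to at most one point.
The exponent g(z) = 4z² + z is a nonconstant polynomial, hence surjective onto ℂ. So e^{g(z)} takes every value in {e^w : w ∈ ℂ} = ℂ ∖ {0}. Adding 3 shifts the range to ℂ ∖ {3}. f omits exactly 3.

Omitted value: 3.


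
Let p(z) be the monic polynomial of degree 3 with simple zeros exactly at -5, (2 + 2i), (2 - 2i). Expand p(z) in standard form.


The polynomial is p(z) = ∏_{α ∈ S} (z − α), where S = {-5, (2 + 2i), (2 - 2i)}.
Expanding the product yields: p(z) = z^3 + z^2 -12·z + 40.
Note conjugate pairs combine to real quadratics: (z − (2+2i))(z − (2−2i)) = z² − 4z + 8.
The resulting polynomial has degree 3 and real coefficients as required.

p(z) = z^3 + z^2 -12·z + 40.


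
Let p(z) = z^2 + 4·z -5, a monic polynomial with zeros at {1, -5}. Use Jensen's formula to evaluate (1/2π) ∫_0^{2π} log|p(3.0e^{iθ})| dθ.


Zeros: -5, 1; r = 3.0.
Inside |z| < r: 1. Outside (|z| ≥ r): -5.
p(0) = -5, so log|p(0)| = log(5) = 1.6094.
Apply Jensen: I(r) = log|p(0)| + Σ_k log(r/|z_k|), summed over zeros inside |z| < r.
  log(r/|z_k|) for z_k = 1: log(3.0/1) = 1.0986
  Outside zeros (-5) contribute nothing to the Jensen sum.
Sum over inside zeros: 1.0986.
I(r) = log|p(0)| + (inside sum) = 1.6094 + 1.0986 = 2.7081.
Note: since some zeros are outside |z| ≤ r, the simplified n·log(r) form does NOT apply — only the inside zeros contribute.

I(r) ≈ 2.7081.


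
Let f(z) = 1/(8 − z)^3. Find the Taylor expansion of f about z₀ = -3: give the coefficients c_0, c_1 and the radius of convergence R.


Let w = z − z₀, so z = z₀ + w.
Then 8 − z = 8 − (z₀ + w) = (8 − z₀) − w = 11 − w.
f(z) = 1/(11 − w)^3 = (1/(11)^3) · (1 − w/(11))^{−3}.
By the binomial series (1−u)^{−3} = Σ_{n≥0} C(n+2, 2) u^n for |u|<1, with u = w/(11):
  c_n = C(n+2, 2) / (11)^(n+3).
  c_0 = 1/(11)^3 = 1/1331.
  c_1 = 3/(11)^4 = 3/14641.
The series is valid for |w/d| < 1, i.e. |z − z₀| < |d|.
Radius of convergence: R = |8 − z₀| = |11| = 11 (distance from z₀ to the singularity z = 8).

c_0 = 1/1331, c_1 = 3/14641; R = 11.


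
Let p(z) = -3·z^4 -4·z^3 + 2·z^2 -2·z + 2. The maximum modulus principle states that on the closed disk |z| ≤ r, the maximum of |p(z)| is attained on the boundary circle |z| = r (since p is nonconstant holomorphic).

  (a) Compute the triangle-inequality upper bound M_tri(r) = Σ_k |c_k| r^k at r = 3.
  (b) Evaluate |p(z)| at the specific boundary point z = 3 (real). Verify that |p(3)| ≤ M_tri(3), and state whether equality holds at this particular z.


Coefficients: c_0 = 2, c_1 = -2, c_2 = 2, c_3 = -4, c_4 = -3. Radius r = 3.
Part (a). Triangle bound: M_tri(r) = Σ_k |c_k| r^k
  = |2|·3^0 + |-2|·3^1 + |2|·3^2 + |-4|·3^3 + |-3|·3^4
  = 2 + 6 + 18 + 108 + 243 = 377.
This bounds M(r) := max_{|z|=r} |p(z)| from above; equality holds iff all terms c_k z^k can be made to align in phase at a single z on |z|=r.
Part (b). At z = 3 (real, on the circle |z| = r):
  p(3) = (2)·3^0 + (-2)·3^1 + (2)·3^2 + (-4)·3^3 + (-3)·3^4 = -337.
  |p(3)| = 337.
Check: |p(3)| = 337 ≤ 377 = M_tri(3). ✓ Equality does not hold at z = 3 (the coefficients have mixed signs, so the terms do not all align in phase there).

M_tri(3) = 377; |p(3)| = 337; equality at z=3: no.


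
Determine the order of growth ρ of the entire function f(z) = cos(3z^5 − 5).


Write cos(w) = (e^{iw} ± e^{−iw})/(2 or 2i), so |cos(w)| ≤ e^{|w|}. With w = 3z^5 − 5, |w| ≤ 3r^5 + 5 on |z|=r, giving M(r) ≤ e^{3r^5 + 5} and ρ ≤ 5. For the lower bound, choose z on |z|=r with 3z^5 purely imaginary of modulus 3r^5; then |cos(3z^5 − 5)| grows like e^{3r^5}/2, so ρ ≥ 5. Hence ρ = 5.
Therefore ρ = 5.

Order ρ = 5.


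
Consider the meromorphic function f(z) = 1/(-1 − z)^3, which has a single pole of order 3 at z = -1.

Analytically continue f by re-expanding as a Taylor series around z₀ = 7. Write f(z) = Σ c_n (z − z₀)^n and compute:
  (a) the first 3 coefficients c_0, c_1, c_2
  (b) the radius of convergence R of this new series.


Let w = z − z₀, so z = z₀ + w.
Then -1 − z = -1 − (z₀ + w) = (-1 − z₀) − w = -8 − w.
f(z) = 1/(-8 − w)^3 = (1/(-8)^3) · (1 − w/(-8))^{−3}.
By the binomial series (1−u)^{−3} = Σ_{n≥0} C(n+2, 2) u^n for |u|<1, with u = w/(-8):
  c_n = C(n+2, 2) / (-8)^(n+3).
  c_0 = 1/(-8)^3 = -1/512.
  c_1 = 3/(-8)^4 = 3/4096.
  c_2 = 6/(-8)^5 = -3/16384.
The series is valid for |w/d| < 1, i.e. |z − z₀| < |d|.
Radius of convergence: R = |-1 − z₀| = |-8| = 8 (distance from z₀ to the singularity z = -1).

c_0 = -1/512, c_1 = 3/4096, c_2 = -3/16384; R = 8.


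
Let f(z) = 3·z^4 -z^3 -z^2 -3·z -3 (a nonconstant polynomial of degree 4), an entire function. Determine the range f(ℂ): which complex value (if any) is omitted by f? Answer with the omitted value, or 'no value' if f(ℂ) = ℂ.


Little Picard bounds the complement of f(ℂ) to at most one point.
For every w ∈ ℂ, the equation p(z) − w = 0 is a nonconstant polynomial in z and hence has at least one root by the fundamental theorem of algebra. So p is surjective onto ℂ, omitting no value.

Omitted value: no value.


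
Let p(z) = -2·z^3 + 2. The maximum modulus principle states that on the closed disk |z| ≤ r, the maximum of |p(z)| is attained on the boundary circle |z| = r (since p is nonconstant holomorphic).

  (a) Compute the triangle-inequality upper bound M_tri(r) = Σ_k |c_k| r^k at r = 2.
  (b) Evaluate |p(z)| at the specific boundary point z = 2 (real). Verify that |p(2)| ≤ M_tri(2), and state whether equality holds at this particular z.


Coefficients: c_0 = 2, c_1 = 0, c_2 = 0, c_3 = -2. Radius r = 2.
Part (a). Triangle bound: M_tri(r) = Σ_k |c_k| r^k
  = |2|·2^0 + |0|·2^1 + |0|·2^2 + |-2|·2^3
  = 2 + 0 + 0 + 16 = 18.
This bounds M(r) := max_{|z|=r} |p(z)| from above; equality holds iff all terms c_k z^k can be made to align in phase at a single z on |z|=r.
Part (b). At z = 2 (real, on the circle |z| = r):
  p(2) = (2)·2^0 + (0)·2^1 + (0)·2^2 + (-2)·2^3 = -14.
  |p(2)| = 14.
Check: |p(2)| = 14 ≤ 18 = M_tri(2). ✓ Equality does not hold at z = 2 (the coefficients have mixed signs, so the terms do not all align in phase there).

M_tri(2) = 18; |p(2)| = 14; equality at z=2: no.


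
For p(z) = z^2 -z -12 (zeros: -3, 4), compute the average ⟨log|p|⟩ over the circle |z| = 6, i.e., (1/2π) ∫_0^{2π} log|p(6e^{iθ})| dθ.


Zeros: -3, 4; r = 6.
Inside |z| < r: -3, 4. Outside (|z| ≥ r): ∅.
p(0) = -12, so log|p(0)| = log(12) = 2.4849.
Apply Jensen: I(r) = log|p(0)| + Σ_k log(r/|z_k|), summed over zeros inside |z| < r.
  log(r/|z_k|) for z_k = -3: log(6/3) = 0.6931
  log(r/|z_k|) for z_k = 4: log(6/4) = 0.4055
Sum over inside zeros: 1.0986.
I(r) = log|p(0)| + (inside sum) = 2.4849 + 1.0986 = 3.5835.
Closed form (all zeros inside, monic): I(r) = n·log(r) = 2·log(6) = 3.5835. ✓

I(r) ≈ 3.5835.


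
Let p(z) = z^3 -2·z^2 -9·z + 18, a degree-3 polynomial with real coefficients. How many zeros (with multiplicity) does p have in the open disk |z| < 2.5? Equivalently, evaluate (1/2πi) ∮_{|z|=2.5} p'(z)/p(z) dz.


The zeros of p are: 3, 2, -3.
Their magnitudes are: 3, 2, 3.
Zeros with |z| < R = 2.5: 2.
Count = 1.
By the argument principle, (1/2πi) ∮_{|z|=R} p'(z)/p(z) dz equals exactly this count.

Number of zeros inside |z| < 2.5: 1.


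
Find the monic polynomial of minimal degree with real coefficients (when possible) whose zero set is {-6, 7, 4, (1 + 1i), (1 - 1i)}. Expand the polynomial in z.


The polynomial is p(z) = ∏_{α ∈ S} (z − α), where S = {-6, 7, 4, (1 + 1i), (1 - 1i)}.
Expanding the product yields: p(z) = z^5 -7·z^4 -26·z^3 + 234·z^2 -412·z + 336.
Note conjugate pairs combine to real quadratics: (z − (1+1i))(z − (1−1i)) = z² − 2z + 2.
The resulting polynomial has degree 5 and real coefficients as required.

p(z) = z^5 -7·z^4 -26·z^3 + 234·z^2 -412·z + 336.


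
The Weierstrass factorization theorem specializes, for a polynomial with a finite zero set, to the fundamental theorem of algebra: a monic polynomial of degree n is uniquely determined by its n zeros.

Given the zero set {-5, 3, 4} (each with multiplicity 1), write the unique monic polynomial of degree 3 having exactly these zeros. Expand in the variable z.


The polynomial is p(z) = ∏_{α ∈ S} (z − α), where S = {-5, 3, 4}.
Expanding the product yields: p(z) = z^3 -2·z^2 -23·z + 60.
The resulting polynomial has degree 3 and real coefficients as required.

p(z) = z^3 -2·z^2 -23·z + 60.


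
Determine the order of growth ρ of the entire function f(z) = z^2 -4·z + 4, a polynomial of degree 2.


|f(z)| ≤ Σ|c_k|·r^k = O(r^2) as r → ∞. Polynomial growth is O(e^{r^ε}) for every ε > 0 (since r^2/e^{r^ε} → 0), so ρ ≤ ε for all ε > 0, i.e. ρ = 0. Every nonconstant polynomial has order 0.
Therefore ρ = 0.

Order ρ = 0.


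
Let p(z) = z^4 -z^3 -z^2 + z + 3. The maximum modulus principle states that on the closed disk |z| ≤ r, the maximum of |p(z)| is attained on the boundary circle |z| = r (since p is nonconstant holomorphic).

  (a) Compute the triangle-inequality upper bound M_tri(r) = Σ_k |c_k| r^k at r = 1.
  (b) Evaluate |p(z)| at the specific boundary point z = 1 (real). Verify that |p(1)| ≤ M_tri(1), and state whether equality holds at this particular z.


Coefficients: c_0 = 3, c_1 = 1, c_2 = -1, c_3 = -1, c_4 = 1. Radius r = 1.
Part (a). Triangle bound: M_tri(r) = Σ_k |c_k| r^k
  = |3|·1^0 + |1|·1^1 + |-1|·1^2 + |-1|·1^3 + |1|·1^4
  = 3 + 1 + 1 + 1 + 1 = 7.
This bounds M(r) := max_{|z|=r} |p(z)| from above; equality holds iff all terms c_k z^k can be made to align in phase at a single z on |z|=r.
Part (b). At z = 1 (real, on the circle |z| = r):
  p(1) = (3)·1^0 + (1)·1^1 + (-1)·1^2 + (-1)·1^3 + (1)·1^4 = 3.
  |p(1)| = 3.
Check: |p(1)| = 3 ≤ 7 = M_tri(1). ✓ Equality does not hold at z = 1 (the coefficients have mixed signs, so the terms do not all align in phase there).

M_tri(1) = 7; |p(1)| = 3; equality at z=1: no.


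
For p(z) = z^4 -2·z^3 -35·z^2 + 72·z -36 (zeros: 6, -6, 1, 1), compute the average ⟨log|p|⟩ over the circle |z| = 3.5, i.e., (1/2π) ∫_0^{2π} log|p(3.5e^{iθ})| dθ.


Zeros: -6, 1, 1, 6; r = 3.5.
Inside |z| < r: 1, 1. Outside (|z| ≥ r): -6, 6.
p(0) = -36, so log|p(0)| = log(36) = 3.5835.
Apply Jensen: I(r) = log|p(0)| + Σ_k log(r/|z_k|), summed over zeros inside |z| < r.
  log(r/|z_k|) for z_k = 1: log(3.5/1) = 1.2528
  log(r/|z_k|) for z_k = 1: log(3.5/1) = 1.2528
  Outside zeros (-6, 6) contribute nothing to the Jensen sum.
Sum over inside zeros: 2.5055.
I(r) = log|p(0)| + (inside sum) = 3.5835 + 2.5055 = 6.0890.
Note: since some zeros are outside |z| ≤ r, the simplified n·log(r) form does NOT apply — only the inside zeros contribute.

I(r) ≈ 6.0890.


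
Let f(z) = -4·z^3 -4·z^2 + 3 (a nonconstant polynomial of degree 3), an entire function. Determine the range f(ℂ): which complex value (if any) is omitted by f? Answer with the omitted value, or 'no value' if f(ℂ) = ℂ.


Little Picard bounds the complement of f(ℂ) to at most one point.
For every w ∈ ℂ, the equation p(z) − w = 0 is a nonconstant polynomial in z and hence has at least one root by the fundamental theorem of algebra. So p is surjective onto ℂ, omitting no value.

Omitted value: no value.


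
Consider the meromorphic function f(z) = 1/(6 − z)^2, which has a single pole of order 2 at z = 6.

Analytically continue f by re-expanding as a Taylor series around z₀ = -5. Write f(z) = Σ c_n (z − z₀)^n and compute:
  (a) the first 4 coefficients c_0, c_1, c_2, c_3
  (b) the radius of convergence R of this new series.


Let w = z − z₀, so z = z₀ + w.
Then 6 − z = 6 − (z₀ + w) = (6 − z₀) − w = 11 − w.
f(z) = 1/(11 − w)^2 = (1/(11)^2) · (1 − w/(11))^{−2}.
By the binomial series (1−u)^{−2} = Σ_{n≥0} C(n+1, 1) u^n for |u|<1, with u = w/(11):
  c_n = C(n+1, 1) / (11)^(n+2).
  c_0 = 1/(11)^2 = 1/121.
  c_1 = 2/(11)^3 = 2/1331.
  c_2 = 3/(11)^4 = 3/14641.
  c_3 = 4/(11)^5 = 4/161051.
The series is valid for |w/d| < 1, i.e. |z − z₀| < |d|.
Radius of convergence: R = |6 − z₀| = |11| = 11 (distance from z₀ to the singularity z = 6).

c_0 = 1/121, c_1 = 2/1331, c_2 = 3/14641, c_3 = 4/161051; R = 11.


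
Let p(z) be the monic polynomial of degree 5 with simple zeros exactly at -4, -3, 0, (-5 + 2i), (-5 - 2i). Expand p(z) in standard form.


The polynomial is p(z) = ∏_{α ∈ S} (z − α), where S = {-4, -3, 0, (-5 + 2i), (-5 - 2i)}.
Expanding the product yields: p(z) = z^5 + 17·z^4 + 111·z^3 + 323·z^2 + 348·z.
Note conjugate pairs combine to real quadratics: (z − (-5+2i))(z − (-5−2i)) = z² + 10z + 29.
The resulting polynomial has degree 5 and real coefficients as required.

p(z) = z^5 + 17·z^4 + 111·z^3 + 323·z^2 + 348·z.


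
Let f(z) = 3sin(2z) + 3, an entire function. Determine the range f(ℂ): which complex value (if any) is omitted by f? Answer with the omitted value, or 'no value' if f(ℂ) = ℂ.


Little Picard bounds the complement of f(ℂ) to at most one point.
sin is entire and surjective onto ℂ: for every w ∈ ℂ, sin(ζ) = w has a solution ζ ∈ ℂ (e.g., via the complex inverse arcsin). With ζ = 2z this gives z = ζ/(2). Then 3·sin(2z) takes every value in 3·ℂ = ℂ, and adding 3 is a bijection of ℂ. So f is surjective and omits no value. (Note: only on the real line is sin bounded by [−1, 1].)

Omitted value: no value.


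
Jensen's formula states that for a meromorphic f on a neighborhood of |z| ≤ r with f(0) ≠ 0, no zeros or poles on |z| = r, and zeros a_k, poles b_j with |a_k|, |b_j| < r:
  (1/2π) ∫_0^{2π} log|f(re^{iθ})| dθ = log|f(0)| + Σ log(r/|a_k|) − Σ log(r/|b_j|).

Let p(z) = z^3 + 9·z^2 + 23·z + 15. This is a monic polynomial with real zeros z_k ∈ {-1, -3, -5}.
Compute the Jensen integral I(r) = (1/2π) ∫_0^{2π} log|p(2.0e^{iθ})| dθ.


Zeros: -5, -3, -1; r = 2.0.
Inside |z| < r: -1. Outside (|z| ≥ r): -5, -3.
p(0) = 15, so log|p(0)| = log(15) = 2.7081.
Apply Jensen: I(r) = log|p(0)| + Σ_k log(r/|z_k|), summed over zeros inside |z| < r.
  log(r/|z_k|) for z_k = -1: log(2.0/1) = 0.6931
  Outside zeros (-5, -3) contribute nothing to the Jensen sum.
Sum over inside zeros: 0.6931.
I(r) = log|p(0)| + (inside sum) = 2.7081 + 0.6931 = 3.4012.
Note: since some zeros are outside |z| ≤ r, the simplified n·log(r) form does NOT apply — only the inside zeros contribute.

I(r) ≈ 3.4012.


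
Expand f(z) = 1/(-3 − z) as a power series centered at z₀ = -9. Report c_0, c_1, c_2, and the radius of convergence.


Let w = z − z₀, so z = z₀ + w.
Then -3 − z = -3 − (z₀ + w) = (-3 − z₀) − w = 6 − w.
f(z) = 1/(6 − w) = (1/(6)) · 1/(1 − w/(6)) = Σ_{n≥0} w^n / (6)^(n+1).
So c_n = 1/(6)^(n+1):
  c_0 = 1/(6)^1 = 1/6.
  c_1 = 1/(6)^2 = 1/36.
  c_2 = 1/(6)^3 = 1/216.
The series is valid for |w/d| < 1, i.e. |z − z₀| < |d|.
Radius of convergence: R = |-3 − z₀| = |6| = 6 (distance from z₀ to the singularity z = -3).

c_0 = 1/6, c_1 = 1/36, c_2 = 1/216; R = 6.


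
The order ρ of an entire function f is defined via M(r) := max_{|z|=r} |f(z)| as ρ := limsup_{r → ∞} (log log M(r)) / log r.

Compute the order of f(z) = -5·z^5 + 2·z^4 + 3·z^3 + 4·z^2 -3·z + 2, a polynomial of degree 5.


|f(z)| ≤ Σ|c_k|·r^k = O(r^5) as r → ∞. Polynomial growth is O(e^{r^ε}) for every ε > 0 (since r^5/e^{r^ε} → 0), so ρ ≤ ε for all ε > 0, i.e. ρ = 0. Every nonconstant polynomial has order 0.
Therefore ρ = 0.

Order ρ = 0.


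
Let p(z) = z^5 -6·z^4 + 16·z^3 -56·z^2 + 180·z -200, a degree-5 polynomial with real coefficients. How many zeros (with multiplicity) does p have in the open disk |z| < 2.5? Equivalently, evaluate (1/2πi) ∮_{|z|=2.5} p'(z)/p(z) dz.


The zeros of p are: 2, (3 + 1i), (3 - 1i), (-1 + 3i), (-1 - 3i).
Their magnitudes are: 2, 3.162, 3.162, 3.162, 3.162.
Zeros with |z| < R = 2.5: 2.
Count = 1.
By the argument principle, (1/2πi) ∮_{|z|=R} p'(z)/p(z) dz equals exactly this count.

Number of zeros inside |z| < 2.5: 1.


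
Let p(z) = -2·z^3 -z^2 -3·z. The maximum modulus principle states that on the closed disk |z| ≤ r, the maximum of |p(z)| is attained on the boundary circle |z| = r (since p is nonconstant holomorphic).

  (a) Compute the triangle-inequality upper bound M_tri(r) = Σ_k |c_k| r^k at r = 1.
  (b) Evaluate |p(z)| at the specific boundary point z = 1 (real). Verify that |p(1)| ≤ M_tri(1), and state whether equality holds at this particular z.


Coefficients: c_0 = 0, c_1 = -3, c_2 = -1, c_3 = -2. Radius r = 1.
Part (a). Triangle bound: M_tri(r) = Σ_k |c_k| r^k
  = |0|·1^0 + |-3|·1^1 + |-1|·1^2 + |-2|·1^3
  = 0 + 3 + 1 + 2 = 6.
This bounds M(r) := max_{|z|=r} |p(z)| from above; equality holds iff all terms c_k z^k can be made to align in phase at a single z on |z|=r.
Part (b). At z = 1 (real, on the circle |z| = r):
  p(1) = (0)·1^0 + (-3)·1^1 + (-1)·1^2 + (-2)·1^3 = -6.
  |p(1)| = 6.
Since all nonzero coefficients share the same sign, |p(1)| = 6 = M_tri(1); the triangle bound is attained at z = 1, so in fact M(r) = 6.

M_tri(1) = 6; |p(1)| = 6; equality at z=1: yes.


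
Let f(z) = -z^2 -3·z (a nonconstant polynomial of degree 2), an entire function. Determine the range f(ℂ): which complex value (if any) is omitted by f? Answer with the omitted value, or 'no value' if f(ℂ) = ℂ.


Little Picard bounds the complement of f(ℂ) to at most one point.
For every w ∈ ℂ, the equation p(z) − w = 0 is a nonconstant polynomial in z and hence has at least one root by the fundamental theorem of algebra. So p is surjective onto ℂ, omitting no value.

Omitted value: no value.
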